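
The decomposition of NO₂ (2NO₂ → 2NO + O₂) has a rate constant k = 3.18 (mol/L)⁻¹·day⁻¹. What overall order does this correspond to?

second order (2)

Step 1: The units of k for an nth-order reaction are (concentration)^(1-n)·(time)⁻¹.
Step 2: Here k has units (mol/L)⁻¹·day⁻¹, so the concentration exponent is -1.
Step 3: 1 - n = -1 ⇒ n = 2. The reaction is second order.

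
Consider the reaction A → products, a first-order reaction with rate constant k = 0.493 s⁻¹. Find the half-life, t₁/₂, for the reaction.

1.406 s

Step 1: For a first-order reaction, t₁/₂ = ln(2)/k
Step 2: t₁/₂ = ln(2)/0.493
Step 3: t₁/₂ = 0.6931/0.493 = 1.406 s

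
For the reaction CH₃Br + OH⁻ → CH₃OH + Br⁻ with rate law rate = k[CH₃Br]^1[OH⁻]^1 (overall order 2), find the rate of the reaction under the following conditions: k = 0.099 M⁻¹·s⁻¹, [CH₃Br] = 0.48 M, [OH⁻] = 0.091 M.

0.004324 M/s

Step 1: The rate law is rate = k[CH₃Br]^1[OH⁻]^1, overall order = 1+1 = 2
Step 2: Substitute values: rate = 0.099 × (0.48)^1 × (0.091)^1
Step 3: rate = 0.099 × 0.48 × 0.091 = 0.00432432 M/s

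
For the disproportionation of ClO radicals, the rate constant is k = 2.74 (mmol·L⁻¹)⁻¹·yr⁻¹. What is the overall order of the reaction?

second order (2)

Step 1: The units of k for an nth-order reaction are (concentration)^(1-n)·(time)⁻¹.
Step 2: Here k has units (mmol·L⁻¹)⁻¹·yr⁻¹, so the concentration exponent is -1.
Step 3: 1 - n = -1 ⇒ n = 2. The reaction is second order.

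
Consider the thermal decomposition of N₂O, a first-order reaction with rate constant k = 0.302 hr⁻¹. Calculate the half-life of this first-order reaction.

2.295 hr

Step 1: For a first-order reaction, t₁/₂ = ln(2)/k
Step 2: t₁/₂ = ln(2)/0.302
Step 3: t₁/₂ = 0.6931/0.302 = 2.295 hr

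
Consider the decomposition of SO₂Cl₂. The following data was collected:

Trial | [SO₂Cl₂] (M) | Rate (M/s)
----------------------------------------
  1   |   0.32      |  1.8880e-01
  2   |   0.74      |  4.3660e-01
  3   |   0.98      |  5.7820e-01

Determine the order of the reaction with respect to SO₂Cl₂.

first order (1)

Step 1: Compare trials to find order n where rate₂/rate₁ = ([SO₂Cl₂]₂/[SO₂Cl₂]₁)^n
Step 2: rate₂/rate₁ = 4.3660e-01/1.8880e-01 = 2.312
Step 3: [SO₂Cl₂]₂/[SO₂Cl₂]₁ = 0.74/0.32 = 2.312
Step 4: n = ln(2.312)/ln(2.312) = 1.00 ≈ 1
Step 5: The reaction is first order in SO₂Cl₂.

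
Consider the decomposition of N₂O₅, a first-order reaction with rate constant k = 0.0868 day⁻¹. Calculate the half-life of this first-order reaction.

7.986 day

Step 1: For a first-order reaction, t₁/₂ = ln(2)/k
Step 2: t₁/₂ = ln(2)/0.0868
Step 3: t₁/₂ = 0.6931/0.0868 = 7.986 day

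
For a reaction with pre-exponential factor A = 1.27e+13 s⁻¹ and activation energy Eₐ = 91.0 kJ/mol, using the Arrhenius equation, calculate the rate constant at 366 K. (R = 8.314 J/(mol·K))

1.31e+00 s⁻¹

Step 1: Use the Arrhenius equation: k = A × exp(-Eₐ/RT)
Step 2: Convert Eₐ to J/mol: 91.0 kJ/mol = 91000 J/mol
Step 3: Calculate the exponent: -Eₐ/(RT) = -91000/(8.314 × 366) = -29.90545
Step 4: k = 1.27e+13 × exp(-29.90545)
Step 5: k = 1.27e+13 × 1.02856e-13 = 1.3063e+00 s⁻¹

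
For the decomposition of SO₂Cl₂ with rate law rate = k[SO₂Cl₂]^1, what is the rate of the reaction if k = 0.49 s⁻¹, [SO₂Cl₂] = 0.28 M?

0.1372 M/s

Step 1: Identify the rate law: rate = k[SO₂Cl₂]^1
Step 2: Substitute values: rate = 0.49 × (0.28)^1
Step 3: Calculate: rate = 0.49 × 0.28 = 0.1372 M/s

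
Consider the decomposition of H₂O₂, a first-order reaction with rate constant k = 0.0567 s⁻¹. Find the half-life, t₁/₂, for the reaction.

12.22 s

Step 1: For a first-order reaction, t₁/₂ = ln(2)/k
Step 2: t₁/₂ = ln(2)/0.0567
Step 3: t₁/₂ = 0.6931/0.0567 = 12.22 s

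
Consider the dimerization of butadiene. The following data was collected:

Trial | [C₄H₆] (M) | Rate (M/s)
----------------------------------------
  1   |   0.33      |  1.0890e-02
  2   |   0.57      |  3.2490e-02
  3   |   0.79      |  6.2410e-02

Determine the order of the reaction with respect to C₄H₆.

second order (2)

Step 1: Compare trials to find order n where rate₂/rate₁ = ([C₄H₆]₂/[C₄H₆]₁)^n
Step 2: rate₂/rate₁ = 3.2490e-02/1.0890e-02 = 2.983
Step 3: [C₄H₆]₂/[C₄H₆]₁ = 0.57/0.33 = 1.727
Step 4: n = ln(2.983)/ln(1.727) = 2.00 ≈ 2
Step 5: The reaction is second order in C₄H₆.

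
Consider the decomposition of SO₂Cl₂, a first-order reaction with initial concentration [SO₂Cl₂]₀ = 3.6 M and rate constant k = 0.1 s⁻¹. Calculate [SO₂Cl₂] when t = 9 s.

1.464 M

Step 1: For a first-order reaction: [SO₂Cl₂] = [SO₂Cl₂]₀ × e^(-kt)
Step 2: [SO₂Cl₂] = 3.6 × e^(-0.1 × 9)
Step 3: [SO₂Cl₂] = 3.6 × e^(-0.9)
Step 4: [SO₂Cl₂] = 3.6 × 0.40657 = 1.464 M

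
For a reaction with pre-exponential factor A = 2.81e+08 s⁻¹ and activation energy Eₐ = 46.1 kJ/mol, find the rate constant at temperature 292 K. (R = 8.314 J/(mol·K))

1.59e+00 s⁻¹

Step 1: Use the Arrhenius equation: k = A × exp(-Eₐ/RT)
Step 2: Convert Eₐ to J/mol: 46.1 kJ/mol = 46100 J/mol
Step 3: Calculate the exponent: -Eₐ/(RT) = -46100/(8.314 × 292) = -18.98926
Step 4: k = 2.81e+08 × exp(-18.98926)
Step 5: k = 2.81e+08 × 5.66329e-09 = 1.5914e+00 s⁻¹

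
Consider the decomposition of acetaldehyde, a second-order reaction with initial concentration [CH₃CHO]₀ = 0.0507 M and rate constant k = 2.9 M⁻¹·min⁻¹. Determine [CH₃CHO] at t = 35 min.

0.008249 M

Step 1: For a second-order reaction: 1/[CH₃CHO] = 1/[CH₃CHO]₀ + kt
Step 2: 1/[CH₃CHO] = 1/0.0507 + 2.9 × 35
Step 3: 1/[CH₃CHO] = 19.72 + 101.5 = 121.2
Step 4: [CH₃CHO] = 1/121.2 = 0.008249 M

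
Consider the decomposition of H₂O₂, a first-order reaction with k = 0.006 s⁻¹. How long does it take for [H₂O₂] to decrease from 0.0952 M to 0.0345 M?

169.2 s

Step 1: For first-order: t = ln([H₂O₂]₀/[H₂O₂])/k
Step 2: t = ln(0.0952/0.0345)/0.006
Step 3: t = ln(2.759)/0.006
Step 4: t = 1.015/0.006 = 169.2 s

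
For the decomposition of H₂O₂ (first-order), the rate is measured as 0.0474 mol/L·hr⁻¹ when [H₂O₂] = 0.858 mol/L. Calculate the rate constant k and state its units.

0.05524 hr⁻¹

Step 1: rate = k[H₂O₂]^1, so k = rate / [H₂O₂]^1.
Step 2: k = 0.0474 / (0.858)^1 = 0.0474 / 0.858.
Step 3: k = 0.05524 hr⁻¹.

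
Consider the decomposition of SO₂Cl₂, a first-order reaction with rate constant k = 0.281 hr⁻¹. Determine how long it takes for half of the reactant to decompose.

2.467 hr

Step 1: For a first-order reaction, t₁/₂ = ln(2)/k
Step 2: t₁/₂ = ln(2)/0.281
Step 3: t₁/₂ = 0.6931/0.281 = 2.467 hr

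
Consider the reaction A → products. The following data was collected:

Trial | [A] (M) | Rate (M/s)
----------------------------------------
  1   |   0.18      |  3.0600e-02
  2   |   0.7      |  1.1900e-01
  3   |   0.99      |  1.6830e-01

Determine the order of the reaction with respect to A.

first order (1)

Step 1: Compare trials to find order n where rate₂/rate₁ = ([A]₂/[A]₁)^n
Step 2: rate₂/rate₁ = 1.1900e-01/3.0600e-02 = 3.889
Step 3: [A]₂/[A]₁ = 0.7/0.18 = 3.889
Step 4: n = ln(3.889)/ln(3.889) = 1.00 ≈ 1
Step 5: The reaction is first order in A.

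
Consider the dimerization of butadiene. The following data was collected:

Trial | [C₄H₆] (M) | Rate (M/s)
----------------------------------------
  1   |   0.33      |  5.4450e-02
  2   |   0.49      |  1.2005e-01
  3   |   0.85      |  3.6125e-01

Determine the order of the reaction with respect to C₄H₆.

second order (2)

Step 1: Compare trials to find order n where rate₂/rate₁ = ([C₄H₆]₂/[C₄H₆]₁)^n
Step 2: rate₂/rate₁ = 1.2005e-01/5.4450e-02 = 2.205
Step 3: [C₄H₆]₂/[C₄H₆]₁ = 0.49/0.33 = 1.485
Step 4: n = ln(2.205)/ln(1.485) = 2.00 ≈ 2
Step 5: The reaction is second order in C₄H₆.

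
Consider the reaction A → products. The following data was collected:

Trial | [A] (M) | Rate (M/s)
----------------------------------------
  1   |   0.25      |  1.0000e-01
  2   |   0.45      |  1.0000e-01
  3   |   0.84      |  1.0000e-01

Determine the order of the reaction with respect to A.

zeroth order (0)

Step 1: Compare trials - when concentration changes, rate stays constant.
Step 2: rate₂/rate₁ = 1.0000e-01/1.0000e-01 = 1
Step 3: [A]₂/[A]₁ = 0.45/0.25 = 1.8
Step 4: Since rate ratio ≈ (conc ratio)^0, the reaction is zeroth order.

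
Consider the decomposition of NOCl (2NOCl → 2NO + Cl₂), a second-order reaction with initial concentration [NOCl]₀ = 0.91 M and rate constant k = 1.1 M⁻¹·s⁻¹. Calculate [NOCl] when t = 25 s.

0.03497 M

Step 1: For a second-order reaction: 1/[NOCl] = 1/[NOCl]₀ + kt
Step 2: 1/[NOCl] = 1/0.91 + 1.1 × 25
Step 3: 1/[NOCl] = 1.099 + 27.5 = 28.6
Step 4: [NOCl] = 1/28.6 = 0.03497 M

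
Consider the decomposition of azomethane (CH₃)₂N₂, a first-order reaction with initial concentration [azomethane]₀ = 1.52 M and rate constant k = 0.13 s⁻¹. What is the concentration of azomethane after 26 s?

0.05175 M

Step 1: For a first-order reaction: [azomethane] = [azomethane]₀ × e^(-kt)
Step 2: [azomethane] = 1.52 × e^(-0.13 × 26)
Step 3: [azomethane] = 1.52 × e^(-3.38)
Step 4: [azomethane] = 1.52 × 0.0340475 = 0.05175 M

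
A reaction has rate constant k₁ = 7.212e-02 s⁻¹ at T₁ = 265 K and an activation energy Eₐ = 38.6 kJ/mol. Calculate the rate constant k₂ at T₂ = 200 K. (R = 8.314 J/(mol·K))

2.428e-04 s⁻¹

Step 1: Use the two-temperature Arrhenius form: ln(k₂/k₁) = -Eₐ/R × (1/T₂ - 1/T₁)
Step 2: Convert Eₐ to J/mol: 38.6 kJ/mol = 38600 J/mol
Step 3: 1/T₂ - 1/T₁ = 1/200 - 1/265 = 1.226415e-03 K⁻¹
Step 4: ln(k₂/k₁) = -38600/8.314 × 1.226415e-03 = -5.69396
Step 5: k₂ = k₁ × exp(-5.69396) = 7.212e-02 × 3.36624e-03 = 2.428e-04 s⁻¹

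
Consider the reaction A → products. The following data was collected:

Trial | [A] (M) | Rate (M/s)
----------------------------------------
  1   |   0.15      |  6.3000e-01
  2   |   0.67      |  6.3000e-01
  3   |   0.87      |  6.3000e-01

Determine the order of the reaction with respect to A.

zeroth order (0)

Step 1: Compare trials - when concentration changes, rate stays constant.
Step 2: rate₂/rate₁ = 6.3000e-01/6.3000e-01 = 1
Step 3: [A]₂/[A]₁ = 0.67/0.15 = 4.467
Step 4: Since rate ratio ≈ (conc ratio)^0, the reaction is zeroth order.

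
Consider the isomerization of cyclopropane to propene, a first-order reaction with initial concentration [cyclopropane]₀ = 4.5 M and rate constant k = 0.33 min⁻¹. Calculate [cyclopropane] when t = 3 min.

1.672 M

Step 1: For a first-order reaction: [cyclopropane] = [cyclopropane]₀ × e^(-kt)
Step 2: [cyclopropane] = 4.5 × e^(-0.33 × 3)
Step 3: [cyclopropane] = 4.5 × e^(-0.99)
Step 4: [cyclopropane] = 4.5 × 0.371577 = 1.672 M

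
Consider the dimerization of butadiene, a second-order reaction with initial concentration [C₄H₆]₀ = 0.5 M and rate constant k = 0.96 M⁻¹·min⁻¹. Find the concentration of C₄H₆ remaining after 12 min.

0.07396 M

Step 1: For a second-order reaction: 1/[C₄H₆] = 1/[C₄H₆]₀ + kt
Step 2: 1/[C₄H₆] = 1/0.5 + 0.96 × 12
Step 3: 1/[C₄H₆] = 2 + 11.52 = 13.52
Step 4: [C₄H₆] = 1/13.52 = 0.07396 M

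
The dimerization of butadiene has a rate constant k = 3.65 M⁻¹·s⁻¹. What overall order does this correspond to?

second order (2)

Step 1: The units of k for an nth-order reaction are (concentration)^(1-n)·(time)⁻¹.
Step 2: Here k has units M⁻¹·s⁻¹, so the concentration exponent is -1.
Step 3: 1 - n = -1 ⇒ n = 2. The reaction is second order.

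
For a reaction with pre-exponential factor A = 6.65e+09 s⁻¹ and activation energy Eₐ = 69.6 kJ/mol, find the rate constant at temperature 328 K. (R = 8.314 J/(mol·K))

5.48e-02 s⁻¹

Step 1: Use the Arrhenius equation: k = A × exp(-Eₐ/RT)
Step 2: Convert Eₐ to J/mol: 69.6 kJ/mol = 69600 J/mol
Step 3: Calculate the exponent: -Eₐ/(RT) = -69600/(8.314 × 328) = -25.52263
Step 4: k = 6.65e+09 × exp(-25.52263)
Step 5: k = 6.65e+09 × 8.23498e-12 = 5.4763e-02 s⁻¹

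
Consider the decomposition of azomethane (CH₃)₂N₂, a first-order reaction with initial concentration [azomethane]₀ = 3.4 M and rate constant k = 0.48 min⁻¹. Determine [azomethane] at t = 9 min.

0.04522 M

Step 1: For a first-order reaction: [azomethane] = [azomethane]₀ × e^(-kt)
Step 2: [azomethane] = 3.4 × e^(-0.48 × 9)
Step 3: [azomethane] = 3.4 × e^(-4.32)
Step 4: [azomethane] = 3.4 × 0.0132999 = 0.04522 M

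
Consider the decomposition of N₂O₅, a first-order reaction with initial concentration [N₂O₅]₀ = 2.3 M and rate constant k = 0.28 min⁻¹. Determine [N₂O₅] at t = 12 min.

0.07989 M

Step 1: For a first-order reaction: [N₂O₅] = [N₂O₅]₀ × e^(-kt)
Step 2: [N₂O₅] = 2.3 × e^(-0.28 × 12)
Step 3: [N₂O₅] = 2.3 × e^(-3.36)
Step 4: [N₂O₅] = 2.3 × 0.0347353 = 0.07989 M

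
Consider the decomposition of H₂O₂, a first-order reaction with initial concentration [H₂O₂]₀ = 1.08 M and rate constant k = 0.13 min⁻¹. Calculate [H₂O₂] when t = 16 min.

0.1349 M

Step 1: For a first-order reaction: [H₂O₂] = [H₂O₂]₀ × e^(-kt)
Step 2: [H₂O₂] = 1.08 × e^(-0.13 × 16)
Step 3: [H₂O₂] = 1.08 × e^(-2.08)
Step 4: [H₂O₂] = 1.08 × 0.12493 = 0.1349 M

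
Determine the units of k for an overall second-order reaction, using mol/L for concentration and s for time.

(mol/L)⁻¹·s⁻¹

Step 1: For overall order n, rate = k × (concentration)^n.
Step 2: Rate has units mol/L·s⁻¹; concentration term has units (mol/L)^2.
Step 3: k = rate / (concentration)^n, so units of k = (mol/L)^(1-2)·s⁻¹ = (mol/L)⁻¹·s⁻¹.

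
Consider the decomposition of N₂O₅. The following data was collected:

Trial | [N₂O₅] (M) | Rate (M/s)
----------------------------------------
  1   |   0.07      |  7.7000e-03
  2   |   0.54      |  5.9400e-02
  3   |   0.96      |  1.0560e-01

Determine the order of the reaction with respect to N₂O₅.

first order (1)

Step 1: Compare trials to find order n where rate₂/rate₁ = ([N₂O₅]₂/[N₂O₅]₁)^n
Step 2: rate₂/rate₁ = 5.9400e-02/7.7000e-03 = 7.714
Step 3: [N₂O₅]₂/[N₂O₅]₁ = 0.54/0.07 = 7.714
Step 4: n = ln(7.714)/ln(7.714) = 1.00 ≈ 1
Step 5: The reaction is first order in N₂O₅.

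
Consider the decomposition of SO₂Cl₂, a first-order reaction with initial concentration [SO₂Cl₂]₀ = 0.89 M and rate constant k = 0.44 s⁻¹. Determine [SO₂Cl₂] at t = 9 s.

0.01697 M

Step 1: For a first-order reaction: [SO₂Cl₂] = [SO₂Cl₂]₀ × e^(-kt)
Step 2: [SO₂Cl₂] = 0.89 × e^(-0.44 × 9)
Step 3: [SO₂Cl₂] = 0.89 × e^(-3.96)
Step 4: [SO₂Cl₂] = 0.89 × 0.0190631 = 0.01697 M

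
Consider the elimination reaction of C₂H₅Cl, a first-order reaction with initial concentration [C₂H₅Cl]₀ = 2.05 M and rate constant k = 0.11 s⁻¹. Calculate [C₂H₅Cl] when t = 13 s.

0.4906 M

Step 1: For a first-order reaction: [C₂H₅Cl] = [C₂H₅Cl]₀ × e^(-kt)
Step 2: [C₂H₅Cl] = 2.05 × e^(-0.11 × 13)
Step 3: [C₂H₅Cl] = 2.05 × e^(-1.43)
Step 4: [C₂H₅Cl] = 2.05 × 0.239309 = 0.4906 M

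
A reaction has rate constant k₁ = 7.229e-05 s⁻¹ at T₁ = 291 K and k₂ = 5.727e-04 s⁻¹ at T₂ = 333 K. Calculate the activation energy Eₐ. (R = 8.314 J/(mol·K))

39.7 kJ/mol

Step 1: Use the two-temperature Arrhenius form: ln(k₂/k₁) = -Eₐ/R × (1/T₂ - 1/T₁)
Step 2: ln(k₂/k₁) = ln(5.727e-04/7.229e-05) = ln(7.92226) = 2.06968
Step 3: 1/T₂ - 1/T₁ = 1/333 - 1/291 = -4.334231e-04 K⁻¹
Step 4: Eₐ = -R × ln(k₂/k₁) / (1/T₂ - 1/T₁) = -8.314 × 2.06968 / -4.334231e-04
Step 5: Eₐ = 3.9701e+04 J/mol = 39.7 kJ/mol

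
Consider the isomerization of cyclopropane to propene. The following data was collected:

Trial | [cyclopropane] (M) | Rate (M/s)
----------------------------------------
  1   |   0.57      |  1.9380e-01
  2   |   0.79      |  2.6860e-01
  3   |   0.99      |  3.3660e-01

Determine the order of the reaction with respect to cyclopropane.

first order (1)

Step 1: Compare trials to find order n where rate₂/rate₁ = ([cyclopropane]₂/[cyclopropane]₁)^n
Step 2: rate₂/rate₁ = 2.6860e-01/1.9380e-01 = 1.386
Step 3: [cyclopropane]₂/[cyclopropane]₁ = 0.79/0.57 = 1.386
Step 4: n = ln(1.386)/ln(1.386) = 1.00 ≈ 1
Step 5: The reaction is first order in cyclopropane.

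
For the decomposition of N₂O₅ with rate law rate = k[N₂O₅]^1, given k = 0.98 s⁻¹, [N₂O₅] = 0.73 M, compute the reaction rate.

0.7154 M/s

Step 1: Identify the rate law: rate = k[N₂O₅]^1
Step 2: Substitute values: rate = 0.98 × (0.73)^1
Step 3: Calculate: rate = 0.98 × 0.73 = 0.7154 M/s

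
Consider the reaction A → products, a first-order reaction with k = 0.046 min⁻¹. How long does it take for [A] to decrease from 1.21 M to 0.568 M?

16.44 min

Step 1: For first-order: t = ln([A]₀/[A])/k
Step 2: t = ln(1.21/0.568)/0.046
Step 3: t = ln(2.13)/0.046
Step 4: t = 0.7563/0.046 = 16.44 min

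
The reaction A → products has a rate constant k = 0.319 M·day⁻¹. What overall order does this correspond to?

zeroth order (0)

Step 1: The units of k for an nth-order reaction are (concentration)^(1-n)·(time)⁻¹.
Step 2: Here k has units M·day⁻¹, so the concentration exponent is 1.
Step 3: 1 - n = 1 ⇒ n = 0. The reaction is zeroth order.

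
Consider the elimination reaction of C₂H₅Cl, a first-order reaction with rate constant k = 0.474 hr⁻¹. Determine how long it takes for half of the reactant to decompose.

1.462 hr

Step 1: For a first-order reaction, t₁/₂ = ln(2)/k
Step 2: t₁/₂ = ln(2)/0.474
Step 3: t₁/₂ = 0.6931/0.474 = 1.462 hr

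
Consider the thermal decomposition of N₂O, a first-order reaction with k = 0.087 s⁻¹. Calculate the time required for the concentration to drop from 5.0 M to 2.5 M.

7.967 s

Step 1: For first-order: t = ln([N₂O]₀/[N₂O])/k
Step 2: t = ln(5.0/2.5)/0.087
Step 3: t = ln(2)/0.087
Step 4: t = 0.6931/0.087 = 7.967 s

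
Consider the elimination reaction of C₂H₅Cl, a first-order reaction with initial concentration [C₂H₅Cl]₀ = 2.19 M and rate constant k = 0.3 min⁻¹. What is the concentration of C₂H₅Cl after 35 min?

6.03e-05 M

Step 1: For a first-order reaction: [C₂H₅Cl] = [C₂H₅Cl]₀ × e^(-kt)
Step 2: [C₂H₅Cl] = 2.19 × e^(-0.3 × 35)
Step 3: [C₂H₅Cl] = 2.19 × e^(-10.5)
Step 4: [C₂H₅Cl] = 2.19 × 2.75364e-05 = 6.03e-05 M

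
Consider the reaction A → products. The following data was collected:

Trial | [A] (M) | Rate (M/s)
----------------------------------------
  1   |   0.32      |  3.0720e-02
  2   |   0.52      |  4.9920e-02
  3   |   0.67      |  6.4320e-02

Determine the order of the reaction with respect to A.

first order (1)

Step 1: Compare trials to find order n where rate₂/rate₁ = ([A]₂/[A]₁)^n
Step 2: rate₂/rate₁ = 4.9920e-02/3.0720e-02 = 1.625
Step 3: [A]₂/[A]₁ = 0.52/0.32 = 1.625
Step 4: n = ln(1.625)/ln(1.625) = 1.00 ≈ 1
Step 5: The reaction is first order in A.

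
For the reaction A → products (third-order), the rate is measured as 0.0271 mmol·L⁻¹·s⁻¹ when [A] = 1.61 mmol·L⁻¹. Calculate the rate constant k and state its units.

0.006494 (mmol·L⁻¹)⁻²·s⁻¹

Step 1: rate = k[A]^3, so k = rate / [A]^3.
Step 2: k = 0.0271 / (1.61)^3 = 0.0271 / 4.173.
Step 3: k = 0.006494 (mmol·L⁻¹)⁻²·s⁻¹.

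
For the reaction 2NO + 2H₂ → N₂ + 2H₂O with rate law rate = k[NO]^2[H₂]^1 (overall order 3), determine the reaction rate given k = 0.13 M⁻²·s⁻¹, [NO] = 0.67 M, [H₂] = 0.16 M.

0.009337 M/s

Step 1: The rate law is rate = k[NO]^2[H₂]^1, overall order = 2+1 = 3
Step 2: Substitute values: rate = 0.13 × (0.67)^2 × (0.16)^1
Step 3: rate = 0.13 × 0.4489 × 0.16 = 0.00933712 M/s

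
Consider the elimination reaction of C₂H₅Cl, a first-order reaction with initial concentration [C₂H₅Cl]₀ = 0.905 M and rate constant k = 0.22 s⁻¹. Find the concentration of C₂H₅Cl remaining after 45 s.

4.541e-05 M

Step 1: For a first-order reaction: [C₂H₅Cl] = [C₂H₅Cl]₀ × e^(-kt)
Step 2: [C₂H₅Cl] = 0.905 × e^(-0.22 × 45)
Step 3: [C₂H₅Cl] = 0.905 × e^(-9.9)
Step 4: [C₂H₅Cl] = 0.905 × 5.01747e-05 = 4.541e-05 M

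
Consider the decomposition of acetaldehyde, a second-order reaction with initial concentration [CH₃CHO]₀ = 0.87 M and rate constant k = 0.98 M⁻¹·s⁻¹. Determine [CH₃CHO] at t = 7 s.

0.1249 M

Step 1: For a second-order reaction: 1/[CH₃CHO] = 1/[CH₃CHO]₀ + kt
Step 2: 1/[CH₃CHO] = 1/0.87 + 0.98 × 7
Step 3: 1/[CH₃CHO] = 1.149 + 6.86 = 8.009
Step 4: [CH₃CHO] = 1/8.009 = 0.1249 M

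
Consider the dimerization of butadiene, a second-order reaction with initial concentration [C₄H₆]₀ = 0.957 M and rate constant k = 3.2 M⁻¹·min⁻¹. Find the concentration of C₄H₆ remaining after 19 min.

0.01617 M

Step 1: For a second-order reaction: 1/[C₄H₆] = 1/[C₄H₆]₀ + kt
Step 2: 1/[C₄H₆] = 1/0.957 + 3.2 × 19
Step 3: 1/[C₄H₆] = 1.045 + 60.8 = 61.84
Step 4: [C₄H₆] = 1/61.84 = 0.01617 M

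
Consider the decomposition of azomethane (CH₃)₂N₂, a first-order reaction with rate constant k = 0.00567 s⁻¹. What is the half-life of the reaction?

122.2 s

Step 1: For a first-order reaction, t₁/₂ = ln(2)/k
Step 2: t₁/₂ = ln(2)/0.00567
Step 3: t₁/₂ = 0.6931/0.00567 = 122.2 s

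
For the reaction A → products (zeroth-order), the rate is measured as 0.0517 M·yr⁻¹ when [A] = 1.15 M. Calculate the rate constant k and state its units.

0.0517 M·yr⁻¹

Step 1: For a zeroth-order reaction, rate = k (independent of concentration).
Step 2: k = rate = 0.0517 M·yr⁻¹.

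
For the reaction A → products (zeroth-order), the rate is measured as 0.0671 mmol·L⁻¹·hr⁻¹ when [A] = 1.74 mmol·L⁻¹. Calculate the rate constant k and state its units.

0.0671 mmol·L⁻¹·hr⁻¹

Step 1: For a zeroth-order reaction, rate = k (independent of concentration).
Step 2: k = rate = 0.0671 mmol·L⁻¹·hr⁻¹.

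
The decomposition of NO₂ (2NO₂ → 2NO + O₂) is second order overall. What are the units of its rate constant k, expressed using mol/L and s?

(mol/L)⁻¹·s⁻¹

Step 1: For overall order n, rate = k × (concentration)^n.
Step 2: Rate has units mol/L·s⁻¹; concentration term has units (mol/L)^2.
Step 3: k = rate / (concentration)^n, so units of k = (mol/L)^(1-2)·s⁻¹ = (mol/L)⁻¹·s⁻¹.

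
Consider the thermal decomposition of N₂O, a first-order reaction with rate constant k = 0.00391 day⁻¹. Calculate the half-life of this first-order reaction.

177.3 day

Step 1: For a first-order reaction, t₁/₂ = ln(2)/k
Step 2: t₁/₂ = ln(2)/0.00391
Step 3: t₁/₂ = 0.6931/0.00391 = 177.3 day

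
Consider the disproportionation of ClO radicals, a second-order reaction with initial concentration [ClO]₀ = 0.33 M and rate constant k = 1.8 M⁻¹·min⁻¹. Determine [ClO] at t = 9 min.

0.052 M

Step 1: For a second-order reaction: 1/[ClO] = 1/[ClO]₀ + kt
Step 2: 1/[ClO] = 1/0.33 + 1.8 × 9
Step 3: 1/[ClO] = 3.03 + 16.2 = 19.23
Step 4: [ClO] = 1/19.23 = 0.052 M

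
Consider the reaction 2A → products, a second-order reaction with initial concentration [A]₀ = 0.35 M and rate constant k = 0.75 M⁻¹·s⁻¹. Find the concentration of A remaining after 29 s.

0.04064 M

Step 1: For a second-order reaction: 1/[A] = 1/[A]₀ + kt
Step 2: 1/[A] = 1/0.35 + 0.75 × 29
Step 3: 1/[A] = 2.857 + 21.75 = 24.61
Step 4: [A] = 1/24.61 = 0.04064 M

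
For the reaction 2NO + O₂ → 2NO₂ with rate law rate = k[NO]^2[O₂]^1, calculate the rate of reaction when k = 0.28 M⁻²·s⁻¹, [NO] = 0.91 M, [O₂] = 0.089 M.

0.02064 M/s

Step 1: The rate law is rate = k[NO]^2[O₂]^1
Step 2: Substitute: rate = 0.28 × (0.91)^2 × (0.089)^1
Step 3: rate = 0.28 × 0.8281 × 0.089 = 0.0206363 M/s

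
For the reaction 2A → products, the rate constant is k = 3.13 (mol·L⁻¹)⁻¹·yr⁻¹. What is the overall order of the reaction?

second order (2)

Step 1: The units of k for an nth-order reaction are (concentration)^(1-n)·(time)⁻¹.
Step 2: Here k has units (mol·L⁻¹)⁻¹·yr⁻¹, so the concentration exponent is -1.
Step 3: 1 - n = -1 ⇒ n = 2. The reaction is second order.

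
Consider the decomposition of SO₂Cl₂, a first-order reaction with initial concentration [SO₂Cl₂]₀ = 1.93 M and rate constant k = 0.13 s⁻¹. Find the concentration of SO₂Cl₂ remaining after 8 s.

0.6822 M

Step 1: For a first-order reaction: [SO₂Cl₂] = [SO₂Cl₂]₀ × e^(-kt)
Step 2: [SO₂Cl₂] = 1.93 × e^(-0.13 × 8)
Step 3: [SO₂Cl₂] = 1.93 × e^(-1.04)
Step 4: [SO₂Cl₂] = 1.93 × 0.353455 = 0.6822 M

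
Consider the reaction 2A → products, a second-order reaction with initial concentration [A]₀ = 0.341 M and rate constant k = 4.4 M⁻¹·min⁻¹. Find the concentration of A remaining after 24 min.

0.009214 M

Step 1: For a second-order reaction: 1/[A] = 1/[A]₀ + kt
Step 2: 1/[A] = 1/0.341 + 4.4 × 24
Step 3: 1/[A] = 2.933 + 105.6 = 108.5
Step 4: [A] = 1/108.5 = 0.009214 M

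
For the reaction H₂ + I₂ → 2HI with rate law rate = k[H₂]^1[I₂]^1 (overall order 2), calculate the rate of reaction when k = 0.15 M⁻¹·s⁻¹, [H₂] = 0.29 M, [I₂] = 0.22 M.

0.00957 M/s

Step 1: The rate law is rate = k[H₂]^1[I₂]^1, overall order = 1+1 = 2
Step 2: Substitute values: rate = 0.15 × (0.29)^1 × (0.22)^1
Step 3: rate = 0.15 × 0.29 × 0.22 = 0.00957 M/s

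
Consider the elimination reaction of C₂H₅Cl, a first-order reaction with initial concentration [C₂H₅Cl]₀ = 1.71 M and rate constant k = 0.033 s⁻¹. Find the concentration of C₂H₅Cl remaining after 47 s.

0.3626 M

Step 1: For a first-order reaction: [C₂H₅Cl] = [C₂H₅Cl]₀ × e^(-kt)
Step 2: [C₂H₅Cl] = 1.71 × e^(-0.033 × 47)
Step 3: [C₂H₅Cl] = 1.71 × e^(-1.551)
Step 4: [C₂H₅Cl] = 1.71 × 0.212036 = 0.3626 M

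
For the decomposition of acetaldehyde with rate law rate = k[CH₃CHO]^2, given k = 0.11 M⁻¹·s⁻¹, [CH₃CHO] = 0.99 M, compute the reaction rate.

0.1078 M/s

Step 1: Identify the rate law: rate = k[CH₃CHO]^2
Step 2: Substitute values: rate = 0.11 × (0.99)^2
Step 3: Calculate: rate = 0.11 × 0.9801 = 0.107811 M/s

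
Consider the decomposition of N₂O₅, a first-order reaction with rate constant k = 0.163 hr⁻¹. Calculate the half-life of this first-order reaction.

4.252 hr

Step 1: For a first-order reaction, t₁/₂ = ln(2)/k
Step 2: t₁/₂ = ln(2)/0.163
Step 3: t₁/₂ = 0.6931/0.163 = 4.252 hr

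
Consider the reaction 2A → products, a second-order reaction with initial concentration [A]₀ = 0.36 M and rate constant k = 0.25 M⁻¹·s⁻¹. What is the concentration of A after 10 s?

0.1895 M

Step 1: For a second-order reaction: 1/[A] = 1/[A]₀ + kt
Step 2: 1/[A] = 1/0.36 + 0.25 × 10
Step 3: 1/[A] = 2.778 + 2.5 = 5.278
Step 4: [A] = 1/5.278 = 0.1895 M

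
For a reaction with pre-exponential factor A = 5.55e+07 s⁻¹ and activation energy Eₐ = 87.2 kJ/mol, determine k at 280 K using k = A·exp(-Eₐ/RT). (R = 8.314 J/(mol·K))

2.99e-09 s⁻¹

Step 1: Use the Arrhenius equation: k = A × exp(-Eₐ/RT)
Step 2: Convert Eₐ to J/mol: 87.2 kJ/mol = 87200 J/mol
Step 3: Calculate the exponent: -Eₐ/(RT) = -87200/(8.314 × 280) = -37.45833
Step 4: k = 5.55e+07 × exp(-37.45833)
Step 5: k = 5.55e+07 × 5.39578e-17 = 2.9947e-09 s⁻¹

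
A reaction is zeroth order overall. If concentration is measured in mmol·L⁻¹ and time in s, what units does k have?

mmol·L⁻¹·s⁻¹

Step 1: For overall order n, rate = k × (concentration)^n.
Step 2: Rate has units mmol·L⁻¹·s⁻¹; concentration term has units (mmol·L⁻¹)^0.
Step 3: k = rate / (concentration)^n, so units of k = (mmol·L⁻¹)^(1-0)·s⁻¹ = mmol·L⁻¹·s⁻¹.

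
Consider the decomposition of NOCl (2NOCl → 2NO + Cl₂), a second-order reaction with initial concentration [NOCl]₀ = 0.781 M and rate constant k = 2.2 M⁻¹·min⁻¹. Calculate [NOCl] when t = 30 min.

0.01486 M

Step 1: For a second-order reaction: 1/[NOCl] = 1/[NOCl]₀ + kt
Step 2: 1/[NOCl] = 1/0.781 + 2.2 × 30
Step 3: 1/[NOCl] = 1.28 + 66 = 67.28
Step 4: [NOCl] = 1/67.28 = 0.01486 M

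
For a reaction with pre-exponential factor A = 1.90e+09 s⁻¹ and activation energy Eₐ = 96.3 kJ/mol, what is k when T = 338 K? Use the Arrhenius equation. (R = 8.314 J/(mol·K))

2.49e-06 s⁻¹

Step 1: Use the Arrhenius equation: k = A × exp(-Eₐ/RT)
Step 2: Convert Eₐ to J/mol: 96.3 kJ/mol = 96300 J/mol
Step 3: Calculate the exponent: -Eₐ/(RT) = -96300/(8.314 × 338) = -34.26885
Step 4: k = 1.90e+09 × exp(-34.26885)
Step 5: k = 1.90e+09 × 1.30987e-15 = 2.4888e-06 s⁻¹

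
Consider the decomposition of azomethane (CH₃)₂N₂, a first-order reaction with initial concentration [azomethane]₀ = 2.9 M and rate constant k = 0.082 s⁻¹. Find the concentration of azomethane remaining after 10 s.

1.277 M

Step 1: For a first-order reaction: [azomethane] = [azomethane]₀ × e^(-kt)
Step 2: [azomethane] = 2.9 × e^(-0.082 × 10)
Step 3: [azomethane] = 2.9 × e^(-0.82)
Step 4: [azomethane] = 2.9 × 0.440432 = 1.277 M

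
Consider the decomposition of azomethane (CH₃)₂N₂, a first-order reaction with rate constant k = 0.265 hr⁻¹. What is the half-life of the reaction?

2.616 hr

Step 1: For a first-order reaction, t₁/₂ = ln(2)/k
Step 2: t₁/₂ = ln(2)/0.265
Step 3: t₁/₂ = 0.6931/0.265 = 2.616 hr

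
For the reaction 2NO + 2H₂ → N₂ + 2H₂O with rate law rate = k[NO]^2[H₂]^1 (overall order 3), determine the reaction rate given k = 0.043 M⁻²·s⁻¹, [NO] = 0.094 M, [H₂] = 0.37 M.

0.0001406 M/s

Step 1: The rate law is rate = k[NO]^2[H₂]^1, overall order = 2+1 = 3
Step 2: Substitute values: rate = 0.043 × (0.094)^2 × (0.37)^1
Step 3: rate = 0.043 × 0.008836 × 0.37 = 0.000140581 M/s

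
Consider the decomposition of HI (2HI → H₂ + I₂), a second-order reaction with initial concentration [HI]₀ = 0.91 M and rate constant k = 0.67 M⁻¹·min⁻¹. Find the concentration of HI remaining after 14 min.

0.09543 M

Step 1: For a second-order reaction: 1/[HI] = 1/[HI]₀ + kt
Step 2: 1/[HI] = 1/0.91 + 0.67 × 14
Step 3: 1/[HI] = 1.099 + 9.38 = 10.48
Step 4: [HI] = 1/10.48 = 0.09543 M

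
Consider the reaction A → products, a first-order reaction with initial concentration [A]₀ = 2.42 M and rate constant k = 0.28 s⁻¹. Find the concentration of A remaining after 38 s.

5.793e-05 M

Step 1: For a first-order reaction: [A] = [A]₀ × e^(-kt)
Step 2: [A] = 2.42 × e^(-0.28 × 38)
Step 3: [A] = 2.42 × e^(-10.64)
Step 4: [A] = 2.42 × 2.3939e-05 = 5.793e-05 M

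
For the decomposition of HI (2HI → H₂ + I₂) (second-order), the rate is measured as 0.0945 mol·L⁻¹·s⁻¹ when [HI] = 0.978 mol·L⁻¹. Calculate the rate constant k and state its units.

0.0988 (mol·L⁻¹)⁻¹·s⁻¹

Step 1: rate = k[HI]^2, so k = rate / [HI]^2.
Step 2: k = 0.0945 / (0.978)^2 = 0.0945 / 0.9565.
Step 3: k = 0.0988 (mol·L⁻¹)⁻¹·s⁻¹.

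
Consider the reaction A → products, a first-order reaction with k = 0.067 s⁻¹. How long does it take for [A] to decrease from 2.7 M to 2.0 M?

4.479 s

Step 1: For first-order: t = ln([A]₀/[A])/k
Step 2: t = ln(2.7/2.0)/0.067
Step 3: t = ln(1.35)/0.067
Step 4: t = 0.3001/0.067 = 4.479 s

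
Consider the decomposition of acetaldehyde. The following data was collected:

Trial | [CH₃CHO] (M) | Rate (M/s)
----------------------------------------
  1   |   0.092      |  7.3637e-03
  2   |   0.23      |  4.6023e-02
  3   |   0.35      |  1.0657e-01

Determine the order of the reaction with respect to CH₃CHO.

second order (2)

Step 1: Compare trials to find order n where rate₂/rate₁ = ([CH₃CHO]₂/[CH₃CHO]₁)^n
Step 2: rate₂/rate₁ = 4.6023e-02/7.3637e-03 = 6.25
Step 3: [CH₃CHO]₂/[CH₃CHO]₁ = 0.23/0.092 = 2.5
Step 4: n = ln(6.25)/ln(2.5) = 2.00 ≈ 2
Step 5: The reaction is second order in CH₃CHO.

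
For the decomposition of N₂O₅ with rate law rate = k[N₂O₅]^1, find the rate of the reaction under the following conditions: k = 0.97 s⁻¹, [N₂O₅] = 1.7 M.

1.649 M/s

Step 1: Identify the rate law: rate = k[N₂O₅]^1
Step 2: Substitute values: rate = 0.97 × (1.7)^1
Step 3: Calculate: rate = 0.97 × 1.7 = 1.649 M/s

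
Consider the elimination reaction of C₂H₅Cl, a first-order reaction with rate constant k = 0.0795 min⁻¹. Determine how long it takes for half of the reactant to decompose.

8.719 min

Step 1: For a first-order reaction, t₁/₂ = ln(2)/k
Step 2: t₁/₂ = ln(2)/0.0795
Step 3: t₁/₂ = 0.6931/0.0795 = 8.719 min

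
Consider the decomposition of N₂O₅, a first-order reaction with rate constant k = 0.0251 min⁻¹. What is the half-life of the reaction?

27.62 min

Step 1: For a first-order reaction, t₁/₂ = ln(2)/k
Step 2: t₁/₂ = ln(2)/0.0251
Step 3: t₁/₂ = 0.6931/0.0251 = 27.62 min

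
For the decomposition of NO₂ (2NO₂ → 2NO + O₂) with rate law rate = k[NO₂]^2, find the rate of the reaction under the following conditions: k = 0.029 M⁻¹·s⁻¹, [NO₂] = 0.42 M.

0.005116 M/s

Step 1: Identify the rate law: rate = k[NO₂]^2
Step 2: Substitute values: rate = 0.029 × (0.42)^2
Step 3: Calculate: rate = 0.029 × 0.1764 = 0.0051156 M/s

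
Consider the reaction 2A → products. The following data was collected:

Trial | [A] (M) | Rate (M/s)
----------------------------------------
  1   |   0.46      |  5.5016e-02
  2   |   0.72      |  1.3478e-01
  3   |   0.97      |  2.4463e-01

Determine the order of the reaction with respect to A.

second order (2)

Step 1: Compare trials to find order n where rate₂/rate₁ = ([A]₂/[A]₁)^n
Step 2: rate₂/rate₁ = 1.3478e-01/5.5016e-02 = 2.45
Step 3: [A]₂/[A]₁ = 0.72/0.46 = 1.565
Step 4: n = ln(2.45)/ln(1.565) = 2.00 ≈ 2
Step 5: The reaction is second order in A.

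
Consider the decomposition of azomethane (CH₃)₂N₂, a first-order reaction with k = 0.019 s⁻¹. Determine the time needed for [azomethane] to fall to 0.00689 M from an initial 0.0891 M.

134.7 s

Step 1: For first-order: t = ln([azomethane]₀/[azomethane])/k
Step 2: t = ln(0.0891/0.00689)/0.019
Step 3: t = ln(12.93)/0.019
Step 4: t = 2.56/0.019 = 134.7 s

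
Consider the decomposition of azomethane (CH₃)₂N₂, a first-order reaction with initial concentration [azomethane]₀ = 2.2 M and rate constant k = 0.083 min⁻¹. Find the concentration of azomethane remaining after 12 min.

0.8126 M

Step 1: For a first-order reaction: [azomethane] = [azomethane]₀ × e^(-kt)
Step 2: [azomethane] = 2.2 × e^(-0.083 × 12)
Step 3: [azomethane] = 2.2 × e^(-0.996)
Step 4: [azomethane] = 2.2 × 0.369354 = 0.8126 M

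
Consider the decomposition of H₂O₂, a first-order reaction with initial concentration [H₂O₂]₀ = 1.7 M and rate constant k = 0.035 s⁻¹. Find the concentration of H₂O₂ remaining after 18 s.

0.9054 M

Step 1: For a first-order reaction: [H₂O₂] = [H₂O₂]₀ × e^(-kt)
Step 2: [H₂O₂] = 1.7 × e^(-0.035 × 18)
Step 3: [H₂O₂] = 1.7 × e^(-0.63)
Step 4: [H₂O₂] = 1.7 × 0.532592 = 0.9054 M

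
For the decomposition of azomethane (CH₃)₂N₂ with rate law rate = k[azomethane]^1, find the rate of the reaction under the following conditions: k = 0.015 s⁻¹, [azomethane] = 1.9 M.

0.0285 M/s

Step 1: Identify the rate law: rate = k[azomethane]^1
Step 2: Substitute values: rate = 0.015 × (1.9)^1
Step 3: Calculate: rate = 0.015 × 1.9 = 0.0285 M/s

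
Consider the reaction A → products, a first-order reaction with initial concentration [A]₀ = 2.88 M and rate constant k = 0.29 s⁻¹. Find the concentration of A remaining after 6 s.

0.5055 M

Step 1: For a first-order reaction: [A] = [A]₀ × e^(-kt)
Step 2: [A] = 2.88 × e^(-0.29 × 6)
Step 3: [A] = 2.88 × e^(-1.74)
Step 4: [A] = 2.88 × 0.17552 = 0.5055 M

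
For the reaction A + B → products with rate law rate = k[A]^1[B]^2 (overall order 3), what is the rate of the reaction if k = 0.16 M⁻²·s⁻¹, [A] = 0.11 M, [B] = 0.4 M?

0.002816 M/s

Step 1: The rate law is rate = k[A]^1[B]^2, overall order = 1+2 = 3
Step 2: Substitute values: rate = 0.16 × (0.11)^1 × (0.4)^2
Step 3: rate = 0.16 × 0.11 × 0.16 = 0.002816 M/s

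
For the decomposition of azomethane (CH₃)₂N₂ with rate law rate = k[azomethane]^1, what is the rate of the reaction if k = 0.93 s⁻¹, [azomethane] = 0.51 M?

0.4743 M/s

Step 1: Identify the rate law: rate = k[azomethane]^1
Step 2: Substitute values: rate = 0.93 × (0.51)^1
Step 3: Calculate: rate = 0.93 × 0.51 = 0.4743 M/s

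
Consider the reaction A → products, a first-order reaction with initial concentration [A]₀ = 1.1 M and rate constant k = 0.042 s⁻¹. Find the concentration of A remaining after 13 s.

0.6372 M

Step 1: For a first-order reaction: [A] = [A]₀ × e^(-kt)
Step 2: [A] = 1.1 × e^(-0.042 × 13)
Step 3: [A] = 1.1 × e^(-0.546)
Step 4: [A] = 1.1 × 0.579262 = 0.6372 M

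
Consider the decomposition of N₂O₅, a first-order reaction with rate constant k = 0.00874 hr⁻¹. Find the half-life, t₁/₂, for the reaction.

79.31 hr

Step 1: For a first-order reaction, t₁/₂ = ln(2)/k
Step 2: t₁/₂ = ln(2)/0.00874
Step 3: t₁/₂ = 0.6931/0.00874 = 79.31 hr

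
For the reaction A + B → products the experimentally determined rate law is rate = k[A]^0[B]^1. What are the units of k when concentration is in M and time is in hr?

hr⁻¹

Step 1: Overall order = 0 + 1 = 1.
Step 2: rate has units M·hr⁻¹; [A]^0[B]^1 has units M^1.
Step 3: k = rate/([A]^0[B]^1), so units of k = M^(1-1)·hr⁻¹ = hr⁻¹.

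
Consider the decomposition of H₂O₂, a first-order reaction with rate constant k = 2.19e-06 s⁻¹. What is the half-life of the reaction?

3.165e+05 s

Step 1: For a first-order reaction, t₁/₂ = ln(2)/k
Step 2: t₁/₂ = ln(2)/2.19e-06
Step 3: t₁/₂ = 0.6931/2.19e-06 = 3.165e+05 s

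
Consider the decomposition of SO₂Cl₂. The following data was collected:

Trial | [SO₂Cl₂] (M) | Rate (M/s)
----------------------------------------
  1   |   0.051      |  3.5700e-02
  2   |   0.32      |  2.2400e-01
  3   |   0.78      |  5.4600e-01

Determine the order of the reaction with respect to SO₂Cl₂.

first order (1)

Step 1: Compare trials to find order n where rate₂/rate₁ = ([SO₂Cl₂]₂/[SO₂Cl₂]₁)^n
Step 2: rate₂/rate₁ = 2.2400e-01/3.5700e-02 = 6.275
Step 3: [SO₂Cl₂]₂/[SO₂Cl₂]₁ = 0.32/0.051 = 6.275
Step 4: n = ln(6.275)/ln(6.275) = 1.00 ≈ 1
Step 5: The reaction is first order in SO₂Cl₂.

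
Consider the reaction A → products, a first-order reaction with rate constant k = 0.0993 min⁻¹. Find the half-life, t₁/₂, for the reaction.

6.98 min

Step 1: For a first-order reaction, t₁/₂ = ln(2)/k
Step 2: t₁/₂ = ln(2)/0.0993
Step 3: t₁/₂ = 0.6931/0.0993 = 6.98 min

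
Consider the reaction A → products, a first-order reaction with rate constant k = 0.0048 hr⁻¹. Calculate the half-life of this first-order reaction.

144.4 hr

Step 1: For a first-order reaction, t₁/₂ = ln(2)/k
Step 2: t₁/₂ = ln(2)/0.0048
Step 3: t₁/₂ = 0.6931/0.0048 = 144.4 hr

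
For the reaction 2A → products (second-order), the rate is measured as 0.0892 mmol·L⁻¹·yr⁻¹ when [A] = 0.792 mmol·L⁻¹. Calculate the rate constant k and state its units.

0.1422 (mmol·L⁻¹)⁻¹·yr⁻¹

Step 1: rate = k[A]^2, so k = rate / [A]^2.
Step 2: k = 0.0892 / (0.792)^2 = 0.0892 / 0.6273.
Step 3: k = 0.1422 (mmol·L⁻¹)⁻¹·yr⁻¹.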